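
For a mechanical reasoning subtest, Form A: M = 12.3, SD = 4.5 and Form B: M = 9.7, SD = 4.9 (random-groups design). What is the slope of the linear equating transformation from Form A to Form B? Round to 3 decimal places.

1.089

A = SD_Y / SD_X = 4.9 / 4.5 = 1.089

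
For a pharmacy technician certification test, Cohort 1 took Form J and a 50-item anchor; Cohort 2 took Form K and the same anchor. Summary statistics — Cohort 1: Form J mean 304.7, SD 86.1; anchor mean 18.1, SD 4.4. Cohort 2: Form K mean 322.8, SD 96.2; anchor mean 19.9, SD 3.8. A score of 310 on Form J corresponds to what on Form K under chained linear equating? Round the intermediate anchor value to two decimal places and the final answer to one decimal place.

Form J → anchor (Cohort 1): v = (4.4/86.1)(310 − 304.7) + 18.1 = 18.37
anchor → Form K (Cohort 2): y = (96.2/3.8)(18.37 − 19.9) + 322.8 = 284.1

284.1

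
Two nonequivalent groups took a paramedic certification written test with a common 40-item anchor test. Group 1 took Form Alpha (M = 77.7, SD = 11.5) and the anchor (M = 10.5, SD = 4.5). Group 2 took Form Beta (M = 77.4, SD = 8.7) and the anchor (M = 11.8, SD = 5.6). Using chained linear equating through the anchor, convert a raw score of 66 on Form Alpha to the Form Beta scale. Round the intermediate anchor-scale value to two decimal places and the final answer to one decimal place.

Form Alpha → anchor (Group 1): v = (4.5/11.5)(66 − 77.7) + 10.5 = 5.92
anchor → Form Beta (Group 2): y = (8.7/5.6)(5.92 − 11.8) + 77.4 = 68.3

68.3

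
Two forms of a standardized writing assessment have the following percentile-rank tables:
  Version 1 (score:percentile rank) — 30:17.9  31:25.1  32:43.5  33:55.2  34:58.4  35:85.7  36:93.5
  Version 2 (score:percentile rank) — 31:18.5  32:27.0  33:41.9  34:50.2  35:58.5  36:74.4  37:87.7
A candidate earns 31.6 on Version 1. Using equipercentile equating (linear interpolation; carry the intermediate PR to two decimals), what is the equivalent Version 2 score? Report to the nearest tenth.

PR of 31.6 on Version 1: 25.1 + (31.6 − 31)/(32 − 31) × (43.5 − 25.1) = 36.14
On Version 2, PR 36.14 falls between score 32 (PR 27.0) and 33 (PR 41.9).
Interpolate: 32 + (36.14 − 27.0)/(41.9 − 27.0) × (33 − 32) = 32.6

32.6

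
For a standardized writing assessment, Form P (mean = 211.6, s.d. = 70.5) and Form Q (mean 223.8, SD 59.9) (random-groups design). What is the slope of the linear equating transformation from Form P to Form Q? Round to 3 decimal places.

0.850

A = SD_Y / SD_X = 59.9 / 70.5 = 0.850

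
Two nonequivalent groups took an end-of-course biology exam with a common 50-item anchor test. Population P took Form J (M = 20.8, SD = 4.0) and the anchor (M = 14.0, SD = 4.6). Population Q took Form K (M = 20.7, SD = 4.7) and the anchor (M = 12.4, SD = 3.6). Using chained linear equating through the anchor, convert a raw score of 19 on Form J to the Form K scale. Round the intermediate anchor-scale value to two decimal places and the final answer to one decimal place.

Form J → anchor (Population P): v = (4.6/4.0)(19 − 20.8) + 14.0 = 11.93
anchor → Form K (Population Q): y = (4.7/3.6)(11.93 − 12.4) + 20.7 = 20.1

20.1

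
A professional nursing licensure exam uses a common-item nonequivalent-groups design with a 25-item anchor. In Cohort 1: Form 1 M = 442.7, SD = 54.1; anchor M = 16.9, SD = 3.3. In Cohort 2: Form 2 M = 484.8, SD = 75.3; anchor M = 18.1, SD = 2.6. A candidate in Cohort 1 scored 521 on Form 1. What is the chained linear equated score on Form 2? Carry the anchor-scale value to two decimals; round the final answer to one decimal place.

Form 1 → anchor (Cohort 1): v = (3.3/54.1)(521 − 442.7) + 16.9 = 21.68
anchor → Form 2 (Cohort 2): y = (75.3/2.6)(21.68 − 18.1) + 484.8 = 588.5

588.5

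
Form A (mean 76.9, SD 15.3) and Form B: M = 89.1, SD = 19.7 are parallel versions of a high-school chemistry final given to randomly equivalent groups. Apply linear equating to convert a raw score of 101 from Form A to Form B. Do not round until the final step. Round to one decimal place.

120.1

Linear equating: y = (SD_Y/SD_X)(x − M_X) + M_Y
y = (19.7/15.3)(101 − 76.9) + 89.1
y = 1.287582 × 24.1 + 89.1 = 31.0307 + 89.1 = 120.1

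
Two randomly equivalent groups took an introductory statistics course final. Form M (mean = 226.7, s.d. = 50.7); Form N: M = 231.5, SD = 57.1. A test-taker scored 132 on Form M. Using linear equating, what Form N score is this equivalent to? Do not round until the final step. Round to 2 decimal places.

124.85

Linear equating: y = (SD_Y/SD_X)(x − M_X) + M_Y
y = (57.1/50.7)(132 − 226.7) + 231.5
y = 1.126233 × -94.7 + 231.5 = -106.6542 + 231.5 = 124.85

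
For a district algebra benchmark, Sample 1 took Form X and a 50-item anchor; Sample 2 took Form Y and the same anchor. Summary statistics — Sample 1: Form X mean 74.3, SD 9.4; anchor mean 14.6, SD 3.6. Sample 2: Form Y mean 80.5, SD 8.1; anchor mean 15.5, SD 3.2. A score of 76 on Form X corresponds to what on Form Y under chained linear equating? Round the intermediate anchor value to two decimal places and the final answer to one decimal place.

79.9

Form X → anchor (Sample 1): v = (3.6/9.4)(76 − 74.3) + 14.6 = 15.25
anchor → Form Y (Sample 2): y = (8.1/3.2)(15.25 − 15.5) + 80.5 = 79.9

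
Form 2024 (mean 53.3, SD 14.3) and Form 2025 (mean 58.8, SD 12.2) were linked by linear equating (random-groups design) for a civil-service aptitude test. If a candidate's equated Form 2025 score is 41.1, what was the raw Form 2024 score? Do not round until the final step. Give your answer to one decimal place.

Invert y = (SD_Y/SD_X)(x − M_X) + M_Y:
x = (SD_X/SD_Y)(y − M_Y) + M_X = (14.3/12.2)(41.1 − 58.8) + 53.3
x = 1.172131 × -17.700 + 53.3 = 32.6

32.6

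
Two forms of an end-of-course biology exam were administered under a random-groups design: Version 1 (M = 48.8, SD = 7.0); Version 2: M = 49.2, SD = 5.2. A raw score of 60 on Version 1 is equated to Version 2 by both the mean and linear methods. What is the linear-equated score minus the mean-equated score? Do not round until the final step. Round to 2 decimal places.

Mean-equated: 60 + (49.2 − 48.8) = 60.40
Linear-equated: (5.2/7.0)(60 − 48.8) + 49.2 = 57.520
Difference = 57.520 − 60.40 = -2.88

-2.88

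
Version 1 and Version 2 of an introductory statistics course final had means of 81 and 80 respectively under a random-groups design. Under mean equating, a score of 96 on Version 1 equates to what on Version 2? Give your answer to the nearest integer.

Mean equating: y = x + (M_Y − M_X) = 96 + (80 − 81) = 95

95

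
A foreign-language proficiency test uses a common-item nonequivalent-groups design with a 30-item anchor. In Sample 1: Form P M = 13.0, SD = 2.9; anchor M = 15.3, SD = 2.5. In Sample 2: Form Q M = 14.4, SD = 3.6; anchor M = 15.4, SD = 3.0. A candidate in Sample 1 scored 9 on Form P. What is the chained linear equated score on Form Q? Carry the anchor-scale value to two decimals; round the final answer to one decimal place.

10.1

Form P → anchor (Sample 1): v = (2.5/2.9)(9 − 13.0) + 15.3 = 11.85
anchor → Form Q (Sample 2): y = (3.6/3.0)(11.85 − 15.4) + 14.4 = 10.1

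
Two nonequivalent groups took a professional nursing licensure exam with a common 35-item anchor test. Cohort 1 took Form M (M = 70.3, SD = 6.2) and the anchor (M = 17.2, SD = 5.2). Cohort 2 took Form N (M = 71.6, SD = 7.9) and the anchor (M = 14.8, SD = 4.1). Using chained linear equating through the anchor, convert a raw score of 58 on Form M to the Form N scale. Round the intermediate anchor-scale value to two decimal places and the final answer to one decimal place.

56.3

Form M → anchor (Cohort 1): v = (5.2/6.2)(58 − 70.3) + 17.2 = 6.88
anchor → Form N (Cohort 2): y = (7.9/4.1)(6.88 − 14.8) + 71.6 = 56.3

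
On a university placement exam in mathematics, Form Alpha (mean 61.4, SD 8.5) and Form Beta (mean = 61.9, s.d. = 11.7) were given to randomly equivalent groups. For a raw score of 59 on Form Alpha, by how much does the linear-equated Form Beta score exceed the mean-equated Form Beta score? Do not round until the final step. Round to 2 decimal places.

Mean-equated: 59 + (61.9 − 61.4) = 59.50
Linear-equated: (11.7/8.5)(59 − 61.4) + 61.9 = 58.596
Difference = 58.596 − 59.50 = -0.90

-0.90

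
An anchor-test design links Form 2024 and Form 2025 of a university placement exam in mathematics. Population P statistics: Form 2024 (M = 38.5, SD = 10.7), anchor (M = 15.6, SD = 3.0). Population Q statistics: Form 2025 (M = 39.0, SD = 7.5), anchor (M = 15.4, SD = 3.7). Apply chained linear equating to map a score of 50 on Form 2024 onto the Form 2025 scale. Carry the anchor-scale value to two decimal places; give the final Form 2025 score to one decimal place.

45.9

Form 2024 → anchor (Population P): v = (3.0/10.7)(50 − 38.5) + 15.6 = 18.82
anchor → Form 2025 (Population Q): y = (7.5/3.7)(18.82 − 15.4) + 39.0 = 45.9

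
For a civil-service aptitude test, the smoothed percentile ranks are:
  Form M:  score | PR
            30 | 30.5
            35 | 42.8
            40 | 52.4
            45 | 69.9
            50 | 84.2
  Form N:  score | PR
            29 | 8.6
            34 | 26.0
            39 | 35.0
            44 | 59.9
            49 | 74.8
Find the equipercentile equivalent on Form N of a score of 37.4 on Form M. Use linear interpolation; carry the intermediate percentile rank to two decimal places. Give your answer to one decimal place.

41.5

PR of 37.4 on Form M: 42.8 + (37.4 − 35)/(40 − 35) × (52.4 − 42.8) = 47.41
On Form N, PR 47.41 falls between score 39 (PR 35.0) and 44 (PR 59.9).
Interpolate: 39 + (47.41 − 35.0)/(59.9 − 35.0) × (44 − 39) = 41.5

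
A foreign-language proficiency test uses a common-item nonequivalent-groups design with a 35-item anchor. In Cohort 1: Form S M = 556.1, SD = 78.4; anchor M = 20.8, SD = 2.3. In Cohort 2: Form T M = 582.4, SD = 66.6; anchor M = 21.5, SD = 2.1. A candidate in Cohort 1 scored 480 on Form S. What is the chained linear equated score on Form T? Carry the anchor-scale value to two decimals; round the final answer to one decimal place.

489.5

Form S → anchor (Cohort 1): v = (2.3/78.4)(480 − 556.1) + 20.8 = 18.57
anchor → Form T (Cohort 2): y = (66.6/2.1)(18.57 − 21.5) + 582.4 = 489.5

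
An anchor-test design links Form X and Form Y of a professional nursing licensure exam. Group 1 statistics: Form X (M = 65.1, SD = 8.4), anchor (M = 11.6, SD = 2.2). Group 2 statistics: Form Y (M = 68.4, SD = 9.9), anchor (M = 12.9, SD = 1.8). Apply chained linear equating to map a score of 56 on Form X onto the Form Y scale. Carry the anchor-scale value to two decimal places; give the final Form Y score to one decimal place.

48.2

Form X → anchor (Group 1): v = (2.2/8.4)(56 − 65.1) + 11.6 = 9.22
anchor → Form Y (Group 2): y = (9.9/1.8)(9.22 − 12.9) + 68.4 = 48.2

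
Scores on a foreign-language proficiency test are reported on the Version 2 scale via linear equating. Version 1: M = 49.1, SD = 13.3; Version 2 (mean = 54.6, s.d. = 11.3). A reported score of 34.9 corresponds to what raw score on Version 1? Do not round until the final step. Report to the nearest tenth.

Invert y = (SD_Y/SD_X)(x − M_X) + M_Y:
x = (SD_X/SD_Y)(y − M_Y) + M_X = (13.3/11.3)(34.9 − 54.6) + 49.1
x = 1.176991 × -19.700 + 49.1 = 25.9

25.9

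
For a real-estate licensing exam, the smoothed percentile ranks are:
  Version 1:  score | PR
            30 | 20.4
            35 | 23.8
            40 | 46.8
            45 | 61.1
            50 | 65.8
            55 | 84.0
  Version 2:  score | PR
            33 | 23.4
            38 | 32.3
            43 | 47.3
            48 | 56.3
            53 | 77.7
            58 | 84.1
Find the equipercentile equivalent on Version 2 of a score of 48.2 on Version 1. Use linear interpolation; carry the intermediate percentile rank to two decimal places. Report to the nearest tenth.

PR of 48.2 on Version 1: 61.1 + (48.2 − 45)/(50 − 45) × (65.8 − 61.1) = 64.11
On Version 2, PR 64.11 falls between score 48 (PR 56.3) and 53 (PR 77.7).
Interpolate: 48 + (64.11 − 56.3)/(77.7 − 56.3) × (53 − 48) = 49.8

49.8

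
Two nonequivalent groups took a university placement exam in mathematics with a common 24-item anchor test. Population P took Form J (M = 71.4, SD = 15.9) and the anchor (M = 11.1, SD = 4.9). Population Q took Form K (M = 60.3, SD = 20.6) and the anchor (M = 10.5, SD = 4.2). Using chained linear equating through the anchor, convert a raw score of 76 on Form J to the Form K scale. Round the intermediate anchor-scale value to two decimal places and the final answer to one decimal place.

Form J → anchor (Population P): v = (4.9/15.9)(76 − 71.4) + 11.1 = 12.52
anchor → Form K (Population Q): y = (20.6/4.2)(12.52 − 10.5) + 60.3 = 70.2

70.2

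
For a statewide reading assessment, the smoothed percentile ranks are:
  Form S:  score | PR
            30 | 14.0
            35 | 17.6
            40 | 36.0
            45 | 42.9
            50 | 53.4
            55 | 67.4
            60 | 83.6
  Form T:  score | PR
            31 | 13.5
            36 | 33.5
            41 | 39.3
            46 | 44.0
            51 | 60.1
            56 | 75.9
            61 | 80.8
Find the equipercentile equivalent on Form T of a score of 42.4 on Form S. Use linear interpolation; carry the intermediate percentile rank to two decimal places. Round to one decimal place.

PR of 42.4 on Form S: 36.0 + (42.4 − 40)/(45 − 40) × (42.9 − 36.0) = 39.31
On Form T, PR 39.31 falls between score 41 (PR 39.3) and 46 (PR 44.0).
Interpolate: 41 + (39.31 − 39.3)/(44.0 − 39.3) × (46 − 41) = 41.0

41.0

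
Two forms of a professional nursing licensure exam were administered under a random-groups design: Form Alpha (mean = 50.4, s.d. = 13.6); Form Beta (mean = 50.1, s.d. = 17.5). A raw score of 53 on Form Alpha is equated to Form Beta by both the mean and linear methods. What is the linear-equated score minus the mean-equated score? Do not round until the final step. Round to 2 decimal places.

0.75

Mean-equated: 53 + (50.1 − 50.4) = 52.70
Linear-equated: (17.5/13.6)(53 − 50.4) + 50.1 = 53.446
Difference = 53.446 − 52.70 = 0.75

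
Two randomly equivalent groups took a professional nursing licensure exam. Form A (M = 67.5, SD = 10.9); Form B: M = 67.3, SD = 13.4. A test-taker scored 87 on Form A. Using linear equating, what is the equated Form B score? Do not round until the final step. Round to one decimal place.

Linear equating: y = (SD_Y/SD_X)(x − M_X) + M_Y
y = (13.4/10.9)(87 − 67.5) + 67.3
y = 1.229358 × 19.5 + 67.3 = 23.9725 + 67.3 = 91.3

91.3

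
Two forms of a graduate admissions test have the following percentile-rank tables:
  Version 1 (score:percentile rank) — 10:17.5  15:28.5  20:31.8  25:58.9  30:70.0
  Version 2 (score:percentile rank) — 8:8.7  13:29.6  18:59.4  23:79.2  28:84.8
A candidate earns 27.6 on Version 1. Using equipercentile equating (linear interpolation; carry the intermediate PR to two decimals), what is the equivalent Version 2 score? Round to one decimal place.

19.3

PR of 27.6 on Version 1: 58.9 + (27.6 − 25)/(30 − 25) × (70.0 − 58.9) = 64.67
On Version 2, PR 64.67 falls between score 18 (PR 59.4) and 23 (PR 79.2).
Interpolate: 18 + (64.67 − 59.4)/(79.2 − 59.4) × (23 − 18) = 19.3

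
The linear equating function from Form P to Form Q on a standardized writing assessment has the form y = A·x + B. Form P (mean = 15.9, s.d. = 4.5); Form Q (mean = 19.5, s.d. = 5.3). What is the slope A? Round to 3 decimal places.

1.178

A = SD_Y / SD_X = 5.3 / 4.5 = 1.178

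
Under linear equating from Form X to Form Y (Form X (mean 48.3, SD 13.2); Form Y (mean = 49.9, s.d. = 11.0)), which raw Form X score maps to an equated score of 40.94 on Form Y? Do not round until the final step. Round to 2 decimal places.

Invert y = (SD_Y/SD_X)(x − M_X) + M_Y:
x = (SD_X/SD_Y)(y − M_Y) + M_X = (13.2/11.0)(40.94 − 49.9) + 48.3
x = 1.200000 × -8.960 + 48.3 = 37.55

37.55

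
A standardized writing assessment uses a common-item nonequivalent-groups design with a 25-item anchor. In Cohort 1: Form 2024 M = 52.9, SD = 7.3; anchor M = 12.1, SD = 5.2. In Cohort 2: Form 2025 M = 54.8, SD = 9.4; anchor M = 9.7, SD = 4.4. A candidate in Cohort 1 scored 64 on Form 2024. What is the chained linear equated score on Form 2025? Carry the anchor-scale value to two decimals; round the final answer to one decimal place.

76.8

Form 2024 → anchor (Cohort 1): v = (5.2/7.3)(64 − 52.9) + 12.1 = 20.01
anchor → Form 2025 (Cohort 2): y = (9.4/4.4)(20.01 − 9.7) + 54.8 = 76.8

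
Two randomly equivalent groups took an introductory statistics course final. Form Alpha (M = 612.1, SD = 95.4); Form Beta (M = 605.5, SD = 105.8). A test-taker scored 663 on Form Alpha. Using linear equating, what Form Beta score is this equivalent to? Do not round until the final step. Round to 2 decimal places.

661.95

Linear equating: y = (SD_Y/SD_X)(x − M_X) + M_Y
y = (105.8/95.4)(663 − 612.1) + 605.5
y = 1.109015 × 50.9 + 605.5 = 56.4488 + 605.5 = 661.95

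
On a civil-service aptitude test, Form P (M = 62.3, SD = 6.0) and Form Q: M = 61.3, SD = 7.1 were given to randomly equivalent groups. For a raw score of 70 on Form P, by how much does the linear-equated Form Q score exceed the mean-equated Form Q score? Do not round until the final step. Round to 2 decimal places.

Mean-equated: 70 + (61.3 − 62.3) = 69.00
Linear-equated: (7.1/6.0)(70 − 62.3) + 61.3 = 70.412
Difference = 70.412 − 69.00 = 1.41

1.41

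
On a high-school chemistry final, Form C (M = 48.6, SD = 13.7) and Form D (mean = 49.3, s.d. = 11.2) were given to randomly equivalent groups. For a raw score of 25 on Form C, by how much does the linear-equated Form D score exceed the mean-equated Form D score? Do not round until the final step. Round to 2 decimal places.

4.31

Mean-equated: 25 + (49.3 − 48.6) = 25.70
Linear-equated: (11.2/13.7)(25 − 48.6) + 49.3 = 30.007
Difference = 30.007 − 25.70 = 4.31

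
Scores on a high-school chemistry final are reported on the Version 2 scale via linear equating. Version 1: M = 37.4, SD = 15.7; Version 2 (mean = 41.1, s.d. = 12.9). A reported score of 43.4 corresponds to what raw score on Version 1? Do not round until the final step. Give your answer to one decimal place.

Invert y = (SD_Y/SD_X)(x − M_X) + M_Y:
x = (SD_X/SD_Y)(y − M_Y) + M_X = (15.7/12.9)(43.4 − 41.1) + 37.4
x = 1.217054 × 2.300 + 37.4 = 40.2

40.2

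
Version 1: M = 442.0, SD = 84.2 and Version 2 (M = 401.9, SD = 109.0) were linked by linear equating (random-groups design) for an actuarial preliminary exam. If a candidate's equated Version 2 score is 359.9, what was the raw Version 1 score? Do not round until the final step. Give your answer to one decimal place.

Invert y = (SD_Y/SD_X)(x − M_X) + M_Y:
x = (SD_X/SD_Y)(y − M_Y) + M_X = (84.2/109.0)(359.9 − 401.9) + 442.0
x = 0.772477 × -42.000 + 442.0 = 409.6

409.6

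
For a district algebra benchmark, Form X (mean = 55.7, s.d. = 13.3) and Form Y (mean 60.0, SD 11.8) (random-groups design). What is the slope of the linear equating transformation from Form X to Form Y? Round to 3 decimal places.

0.887

A = SD_Y / SD_X = 11.8 / 13.3 = 0.887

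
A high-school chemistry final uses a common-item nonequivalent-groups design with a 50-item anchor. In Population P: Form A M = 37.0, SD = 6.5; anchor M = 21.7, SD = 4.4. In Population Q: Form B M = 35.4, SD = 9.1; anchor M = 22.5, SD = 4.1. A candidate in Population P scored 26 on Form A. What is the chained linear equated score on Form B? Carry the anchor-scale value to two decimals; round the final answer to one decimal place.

17.1

Form A → anchor (Population P): v = (4.4/6.5)(26 − 37.0) + 21.7 = 14.25
anchor → Form B (Population Q): y = (9.1/4.1)(14.25 − 22.5) + 35.4 = 17.1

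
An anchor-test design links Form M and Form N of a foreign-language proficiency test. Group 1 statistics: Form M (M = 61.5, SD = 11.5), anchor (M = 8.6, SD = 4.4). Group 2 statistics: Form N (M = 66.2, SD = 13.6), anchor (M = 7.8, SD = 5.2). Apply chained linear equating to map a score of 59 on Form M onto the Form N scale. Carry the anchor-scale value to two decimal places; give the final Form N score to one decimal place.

Form M → anchor (Group 1): v = (4.4/11.5)(59 − 61.5) + 8.6 = 7.64
anchor → Form N (Group 2): y = (13.6/5.2)(7.64 − 7.8) + 66.2 = 65.8

65.8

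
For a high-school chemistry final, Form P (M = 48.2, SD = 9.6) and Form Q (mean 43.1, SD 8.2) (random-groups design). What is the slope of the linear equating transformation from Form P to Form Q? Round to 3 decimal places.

0.854

A = SD_Y / SD_X = 8.2 / 9.6 = 0.854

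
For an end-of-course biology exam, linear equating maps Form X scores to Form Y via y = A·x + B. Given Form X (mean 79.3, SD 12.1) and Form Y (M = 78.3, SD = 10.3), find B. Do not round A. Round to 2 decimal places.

10.80

A = SD_Y / SD_X = 10.3 / 12.1 = 0.851240
B = M_Y − A·M_X = 78.3 − 0.851240 × 79.3 = 10.80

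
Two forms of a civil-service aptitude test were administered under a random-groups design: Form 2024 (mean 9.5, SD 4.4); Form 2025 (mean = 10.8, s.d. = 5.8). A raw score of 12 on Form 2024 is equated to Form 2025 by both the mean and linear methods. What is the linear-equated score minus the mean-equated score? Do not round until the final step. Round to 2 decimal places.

Mean-equated: 12 + (10.8 − 9.5) = 13.30
Linear-equated: (5.8/4.4)(12 − 9.5) + 10.8 = 14.095
Difference = 14.095 − 13.30 = 0.80

0.80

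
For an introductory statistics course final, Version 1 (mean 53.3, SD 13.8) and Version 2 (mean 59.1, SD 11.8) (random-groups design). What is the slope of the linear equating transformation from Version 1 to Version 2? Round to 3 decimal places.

A = SD_Y / SD_X = 11.8 / 13.8 = 0.855

0.855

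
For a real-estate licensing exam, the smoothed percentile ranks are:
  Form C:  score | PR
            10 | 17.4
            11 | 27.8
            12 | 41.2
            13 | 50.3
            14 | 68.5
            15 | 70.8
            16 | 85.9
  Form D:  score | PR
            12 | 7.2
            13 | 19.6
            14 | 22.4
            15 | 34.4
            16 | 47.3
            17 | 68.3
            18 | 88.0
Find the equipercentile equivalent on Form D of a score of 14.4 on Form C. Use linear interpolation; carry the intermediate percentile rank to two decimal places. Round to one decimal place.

PR of 14.4 on Form C: 68.5 + (14.4 − 14)/(15 − 14) × (70.8 − 68.5) = 69.42
On Form D, PR 69.42 falls between score 17 (PR 68.3) and 18 (PR 88.0).
Interpolate: 17 + (69.42 − 68.3)/(88.0 − 68.3) × (18 − 17) = 17.1

17.1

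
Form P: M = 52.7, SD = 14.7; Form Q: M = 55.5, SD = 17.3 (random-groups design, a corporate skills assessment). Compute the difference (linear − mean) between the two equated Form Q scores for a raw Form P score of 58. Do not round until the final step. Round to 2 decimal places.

Mean-equated: 58 + (55.5 − 52.7) = 60.80
Linear-equated: (17.3/14.7)(58 − 52.7) + 55.5 = 61.737
Difference = 61.737 − 60.80 = 0.94

0.94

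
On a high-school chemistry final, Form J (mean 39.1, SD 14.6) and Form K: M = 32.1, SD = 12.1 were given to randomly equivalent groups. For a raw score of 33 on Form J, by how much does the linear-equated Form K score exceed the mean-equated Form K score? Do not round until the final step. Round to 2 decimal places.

1.04

Mean-equated: 33 + (32.1 − 39.1) = 26.00
Linear-equated: (12.1/14.6)(33 − 39.1) + 32.1 = 27.045
Difference = 27.045 − 26.00 = 1.04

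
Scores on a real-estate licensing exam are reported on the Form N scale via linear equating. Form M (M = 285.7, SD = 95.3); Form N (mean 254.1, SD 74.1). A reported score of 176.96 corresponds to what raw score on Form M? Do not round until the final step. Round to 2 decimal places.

Invert y = (SD_Y/SD_X)(x − M_X) + M_Y:
x = (SD_X/SD_Y)(y − M_Y) + M_X = (95.3/74.1)(176.96 − 254.1) + 285.7
x = 1.286100 × -77.140 + 285.7 = 186.49

186.49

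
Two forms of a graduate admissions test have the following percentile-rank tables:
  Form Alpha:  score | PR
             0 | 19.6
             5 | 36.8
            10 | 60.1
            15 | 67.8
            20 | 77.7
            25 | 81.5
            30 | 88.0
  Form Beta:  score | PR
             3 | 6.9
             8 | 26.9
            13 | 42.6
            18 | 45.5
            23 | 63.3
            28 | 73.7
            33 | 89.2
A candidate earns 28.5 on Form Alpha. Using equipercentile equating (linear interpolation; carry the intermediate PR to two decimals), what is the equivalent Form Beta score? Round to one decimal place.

32.0

PR of 28.5 on Form Alpha: 81.5 + (28.5 − 25)/(30 − 25) × (88.0 − 81.5) = 86.05
On Form Beta, PR 86.05 falls between score 28 (PR 73.7) and 33 (PR 89.2).
Interpolate: 28 + (86.05 − 73.7)/(89.2 − 73.7) × (33 − 28) = 32.0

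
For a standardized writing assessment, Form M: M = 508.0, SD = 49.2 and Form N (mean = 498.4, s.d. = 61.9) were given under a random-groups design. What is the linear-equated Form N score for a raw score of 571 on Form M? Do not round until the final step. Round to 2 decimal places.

Linear equating: y = (SD_Y/SD_X)(x − M_X) + M_Y
y = (61.9/49.2)(571 − 508.0) + 498.4
y = 1.258130 × 63.0 + 498.4 = 79.2622 + 498.4 = 577.66

577.66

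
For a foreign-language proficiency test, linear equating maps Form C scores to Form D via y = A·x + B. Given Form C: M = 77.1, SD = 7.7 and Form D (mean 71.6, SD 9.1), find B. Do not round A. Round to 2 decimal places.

A = SD_Y / SD_X = 9.1 / 7.7 = 1.181818
B = M_Y − A·M_X = 71.6 − 1.181818 × 77.1 = -19.52

-19.52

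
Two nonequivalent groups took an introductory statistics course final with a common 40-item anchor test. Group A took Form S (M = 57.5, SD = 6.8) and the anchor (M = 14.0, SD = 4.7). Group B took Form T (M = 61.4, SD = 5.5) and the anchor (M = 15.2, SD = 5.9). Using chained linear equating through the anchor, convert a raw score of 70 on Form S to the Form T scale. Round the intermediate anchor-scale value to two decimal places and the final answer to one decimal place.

68.3

Form S → anchor (Group A): v = (4.7/6.8)(70 − 57.5) + 14.0 = 22.64
anchor → Form T (Group B): y = (5.5/5.9)(22.64 − 15.2) + 61.4 = 68.3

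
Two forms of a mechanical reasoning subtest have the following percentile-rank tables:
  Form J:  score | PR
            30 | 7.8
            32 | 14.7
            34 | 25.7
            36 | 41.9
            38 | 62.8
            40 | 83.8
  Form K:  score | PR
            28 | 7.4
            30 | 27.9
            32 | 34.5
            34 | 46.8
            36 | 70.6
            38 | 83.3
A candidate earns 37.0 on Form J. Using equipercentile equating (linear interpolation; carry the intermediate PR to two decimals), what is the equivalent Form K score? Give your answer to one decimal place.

34.5

PR of 37.0 on Form J: 41.9 + (37.0 − 36)/(38 − 36) × (62.8 − 41.9) = 52.35
On Form K, PR 52.35 falls between score 34 (PR 46.8) and 36 (PR 70.6).
Interpolate: 34 + (52.35 − 46.8)/(70.6 − 46.8) × (36 − 34) = 34.5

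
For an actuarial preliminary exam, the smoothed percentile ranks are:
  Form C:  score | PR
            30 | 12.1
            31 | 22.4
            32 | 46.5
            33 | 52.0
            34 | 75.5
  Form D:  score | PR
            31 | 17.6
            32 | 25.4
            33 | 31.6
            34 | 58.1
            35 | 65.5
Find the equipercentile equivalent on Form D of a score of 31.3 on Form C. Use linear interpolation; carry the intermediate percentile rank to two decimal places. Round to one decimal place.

32.7

PR of 31.3 on Form C: 22.4 + (31.3 − 31)/(32 − 31) × (46.5 − 22.4) = 29.63
On Form D, PR 29.63 falls between score 32 (PR 25.4) and 33 (PR 31.6).
Interpolate: 32 + (29.63 − 25.4)/(31.6 − 25.4) × (33 − 32) = 32.7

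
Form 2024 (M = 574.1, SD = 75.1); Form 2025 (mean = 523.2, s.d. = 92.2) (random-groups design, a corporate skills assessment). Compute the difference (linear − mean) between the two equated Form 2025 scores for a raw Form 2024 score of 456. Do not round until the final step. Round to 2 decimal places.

Mean-equated: 456 + (523.2 − 574.1) = 405.10
Linear-equated: (92.2/75.1)(456 − 574.1) + 523.2 = 378.209
Difference = 378.209 − 405.10 = -26.89

-26.89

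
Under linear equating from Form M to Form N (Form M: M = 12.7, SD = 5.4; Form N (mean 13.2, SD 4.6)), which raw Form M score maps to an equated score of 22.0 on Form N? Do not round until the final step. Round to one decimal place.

Invert y = (SD_Y/SD_X)(x − M_X) + M_Y:
x = (SD_X/SD_Y)(y − M_Y) + M_X = (5.4/4.6)(22.0 − 13.2) + 12.7
x = 1.173913 × 8.800 + 12.7 = 23.0

23.0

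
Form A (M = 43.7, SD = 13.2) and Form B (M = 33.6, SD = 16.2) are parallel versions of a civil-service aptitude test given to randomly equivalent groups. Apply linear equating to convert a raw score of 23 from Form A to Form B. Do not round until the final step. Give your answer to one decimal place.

Linear equating: y = (SD_Y/SD_X)(x − M_X) + M_Y
y = (16.2/13.2)(23 − 43.7) + 33.6
y = 1.227273 × -20.7 + 33.6 = -25.4045 + 33.6 = 8.2

8.2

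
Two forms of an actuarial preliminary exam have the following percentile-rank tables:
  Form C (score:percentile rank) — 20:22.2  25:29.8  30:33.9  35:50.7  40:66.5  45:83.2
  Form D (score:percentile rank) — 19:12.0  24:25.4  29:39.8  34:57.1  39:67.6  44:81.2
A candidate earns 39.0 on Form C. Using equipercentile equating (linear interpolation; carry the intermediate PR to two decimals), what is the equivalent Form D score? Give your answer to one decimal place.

PR of 39.0 on Form C: 50.7 + (39.0 − 35)/(40 − 35) × (66.5 − 50.7) = 63.34
On Form D, PR 63.34 falls between score 34 (PR 57.1) and 39 (PR 67.6).
Interpolate: 34 + (63.34 − 57.1)/(67.6 − 57.1) × (39 − 34) = 37.0

37.0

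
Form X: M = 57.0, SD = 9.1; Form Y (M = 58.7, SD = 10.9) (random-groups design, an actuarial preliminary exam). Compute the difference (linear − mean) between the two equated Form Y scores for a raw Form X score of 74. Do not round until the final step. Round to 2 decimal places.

3.36

Mean-equated: 74 + (58.7 − 57.0) = 75.70
Linear-equated: (10.9/9.1)(74 − 57.0) + 58.7 = 79.063
Difference = 79.063 − 75.70 = 3.36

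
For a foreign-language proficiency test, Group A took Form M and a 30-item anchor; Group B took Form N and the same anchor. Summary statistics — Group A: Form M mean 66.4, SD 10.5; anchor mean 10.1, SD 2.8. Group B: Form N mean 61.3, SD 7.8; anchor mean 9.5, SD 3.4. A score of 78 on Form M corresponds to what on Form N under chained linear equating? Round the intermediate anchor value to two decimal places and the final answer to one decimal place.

Form M → anchor (Group A): v = (2.8/10.5)(78 − 66.4) + 10.1 = 13.19
anchor → Form N (Group B): y = (7.8/3.4)(13.19 − 9.5) + 61.3 = 69.8

69.8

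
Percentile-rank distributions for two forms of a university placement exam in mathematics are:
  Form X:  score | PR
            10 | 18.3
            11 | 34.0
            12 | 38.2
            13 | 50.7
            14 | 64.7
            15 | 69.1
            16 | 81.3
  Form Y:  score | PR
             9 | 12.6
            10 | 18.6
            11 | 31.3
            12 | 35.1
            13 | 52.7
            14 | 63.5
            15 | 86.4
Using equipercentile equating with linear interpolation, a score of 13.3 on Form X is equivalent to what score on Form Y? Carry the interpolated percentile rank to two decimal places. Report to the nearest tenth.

PR of 13.3 on Form X: 50.7 + (13.3 − 13)/(14 − 13) × (64.7 − 50.7) = 54.90
On Form Y, PR 54.90 falls between score 13 (PR 52.7) and 14 (PR 63.5).
Interpolate: 13 + (54.90 − 52.7)/(63.5 − 52.7) × (14 − 13) = 13.2

13.2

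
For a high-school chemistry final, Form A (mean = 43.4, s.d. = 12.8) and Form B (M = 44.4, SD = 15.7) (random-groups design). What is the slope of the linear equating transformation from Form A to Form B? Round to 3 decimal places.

1.227

A = SD_Y / SD_X = 15.7 / 12.8 = 1.227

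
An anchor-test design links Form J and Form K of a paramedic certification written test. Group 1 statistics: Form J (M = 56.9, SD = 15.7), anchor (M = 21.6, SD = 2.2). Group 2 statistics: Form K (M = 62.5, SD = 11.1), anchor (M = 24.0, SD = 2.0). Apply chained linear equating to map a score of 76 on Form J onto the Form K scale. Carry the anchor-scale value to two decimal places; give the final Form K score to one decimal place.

64.1

Form J → anchor (Group 1): v = (2.2/15.7)(76 − 56.9) + 21.6 = 24.28
anchor → Form K (Group 2): y = (11.1/2.0)(24.28 − 24.0) + 62.5 = 64.1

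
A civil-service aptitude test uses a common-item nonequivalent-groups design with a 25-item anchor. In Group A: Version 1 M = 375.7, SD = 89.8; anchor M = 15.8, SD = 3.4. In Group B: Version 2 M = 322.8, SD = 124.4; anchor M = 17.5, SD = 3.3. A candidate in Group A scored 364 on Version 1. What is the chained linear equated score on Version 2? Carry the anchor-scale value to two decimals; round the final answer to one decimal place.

Version 1 → anchor (Group A): v = (3.4/89.8)(364 − 375.7) + 15.8 = 15.36
anchor → Version 2 (Group B): y = (124.4/3.3)(15.36 − 17.5) + 322.8 = 242.1

242.1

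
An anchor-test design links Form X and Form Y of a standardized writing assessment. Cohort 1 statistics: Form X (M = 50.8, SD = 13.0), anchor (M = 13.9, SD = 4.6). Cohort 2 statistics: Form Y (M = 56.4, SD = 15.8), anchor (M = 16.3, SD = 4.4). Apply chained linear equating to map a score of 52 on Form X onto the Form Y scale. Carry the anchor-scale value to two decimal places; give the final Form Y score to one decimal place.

Form X → anchor (Cohort 1): v = (4.6/13.0)(52 − 50.8) + 13.9 = 14.32
anchor → Form Y (Cohort 2): y = (15.8/4.4)(14.32 − 16.3) + 56.4 = 49.3

49.3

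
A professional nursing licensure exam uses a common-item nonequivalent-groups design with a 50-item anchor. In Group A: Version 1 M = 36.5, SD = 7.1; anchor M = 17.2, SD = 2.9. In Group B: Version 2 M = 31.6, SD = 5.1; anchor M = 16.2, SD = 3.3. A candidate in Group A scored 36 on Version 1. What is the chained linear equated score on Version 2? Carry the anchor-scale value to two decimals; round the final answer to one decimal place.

Version 1 → anchor (Group A): v = (2.9/7.1)(36 − 36.5) + 17.2 = 17.00
anchor → Version 2 (Group B): y = (5.1/3.3)(17.00 − 16.2) + 31.6 = 32.8

32.8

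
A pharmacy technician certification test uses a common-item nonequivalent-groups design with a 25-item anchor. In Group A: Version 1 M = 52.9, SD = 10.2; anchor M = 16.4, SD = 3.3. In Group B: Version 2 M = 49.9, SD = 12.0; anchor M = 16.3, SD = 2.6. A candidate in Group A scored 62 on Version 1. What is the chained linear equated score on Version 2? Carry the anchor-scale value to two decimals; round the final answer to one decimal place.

Version 1 → anchor (Group A): v = (3.3/10.2)(62 − 52.9) + 16.4 = 19.34
anchor → Version 2 (Group B): y = (12.0/2.6)(19.34 − 16.3) + 49.9 = 63.9

63.9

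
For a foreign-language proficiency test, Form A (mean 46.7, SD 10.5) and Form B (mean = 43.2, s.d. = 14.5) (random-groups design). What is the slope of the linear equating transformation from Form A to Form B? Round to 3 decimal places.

A = SD_Y / SD_X = 14.5 / 10.5 = 1.381

1.381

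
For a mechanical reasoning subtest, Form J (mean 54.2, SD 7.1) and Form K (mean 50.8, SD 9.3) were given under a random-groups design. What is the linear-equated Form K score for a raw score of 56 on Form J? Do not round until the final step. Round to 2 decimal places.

53.16

Linear equating: y = (SD_Y/SD_X)(x − M_X) + M_Y
y = (9.3/7.1)(56 − 54.2) + 50.8
y = 1.309859 × 1.8 + 50.8 = 2.3577 + 50.8 = 53.16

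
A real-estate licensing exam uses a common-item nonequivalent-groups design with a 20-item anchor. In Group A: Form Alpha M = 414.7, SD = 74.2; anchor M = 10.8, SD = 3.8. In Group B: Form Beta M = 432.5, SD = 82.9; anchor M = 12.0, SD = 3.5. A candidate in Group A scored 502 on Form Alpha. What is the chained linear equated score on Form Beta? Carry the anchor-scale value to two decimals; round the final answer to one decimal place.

510.0

Form Alpha → anchor (Group A): v = (3.8/74.2)(502 − 414.7) + 10.8 = 15.27
anchor → Form Beta (Group B): y = (82.9/3.5)(15.27 − 12.0) + 432.5 = 510.0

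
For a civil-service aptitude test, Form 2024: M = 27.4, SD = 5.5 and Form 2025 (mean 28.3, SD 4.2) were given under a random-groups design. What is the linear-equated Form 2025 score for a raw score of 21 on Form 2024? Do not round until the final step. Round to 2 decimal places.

23.41

Linear equating: y = (SD_Y/SD_X)(x − M_X) + M_Y
y = (4.2/5.5)(21 − 27.4) + 28.3
y = 0.763636 × -6.4 + 28.3 = -4.8873 + 28.3 = 23.41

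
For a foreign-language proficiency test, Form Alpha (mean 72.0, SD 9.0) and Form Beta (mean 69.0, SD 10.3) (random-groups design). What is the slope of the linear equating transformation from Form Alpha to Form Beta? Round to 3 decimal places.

1.144

A = SD_Y / SD_X = 10.3 / 9.0 = 1.144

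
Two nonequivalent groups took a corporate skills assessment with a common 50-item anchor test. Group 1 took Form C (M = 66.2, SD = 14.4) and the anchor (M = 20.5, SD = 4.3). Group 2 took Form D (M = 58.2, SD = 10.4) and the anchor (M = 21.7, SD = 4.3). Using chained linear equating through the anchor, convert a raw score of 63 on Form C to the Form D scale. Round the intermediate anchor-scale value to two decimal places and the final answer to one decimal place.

53.0

Form C → anchor (Group 1): v = (4.3/14.4)(63 − 66.2) + 20.5 = 19.54
anchor → Form D (Group 2): y = (10.4/4.3)(19.54 − 21.7) + 58.2 = 53.0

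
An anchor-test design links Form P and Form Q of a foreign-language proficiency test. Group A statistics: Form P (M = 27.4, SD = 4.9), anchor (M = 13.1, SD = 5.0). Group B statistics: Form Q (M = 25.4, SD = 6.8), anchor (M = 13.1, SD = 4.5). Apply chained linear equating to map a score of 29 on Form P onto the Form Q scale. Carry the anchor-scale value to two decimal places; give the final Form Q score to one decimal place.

Form P → anchor (Group A): v = (5.0/4.9)(29 − 27.4) + 13.1 = 14.73
anchor → Form Q (Group B): y = (6.8/4.5)(14.73 − 13.1) + 25.4 = 27.9

27.9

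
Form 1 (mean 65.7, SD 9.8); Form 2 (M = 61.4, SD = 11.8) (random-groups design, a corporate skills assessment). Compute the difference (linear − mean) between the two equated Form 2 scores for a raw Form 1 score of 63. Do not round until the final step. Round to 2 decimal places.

-0.55

Mean-equated: 63 + (61.4 − 65.7) = 58.70
Linear-equated: (11.8/9.8)(63 − 65.7) + 61.4 = 58.149
Difference = 58.149 − 58.70 = -0.55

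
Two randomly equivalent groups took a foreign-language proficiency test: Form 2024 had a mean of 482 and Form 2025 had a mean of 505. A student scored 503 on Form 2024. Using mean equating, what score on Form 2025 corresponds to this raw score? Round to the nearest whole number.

Mean equating: y = x + (M_Y − M_X) = 503 + (505 − 482) = 526

526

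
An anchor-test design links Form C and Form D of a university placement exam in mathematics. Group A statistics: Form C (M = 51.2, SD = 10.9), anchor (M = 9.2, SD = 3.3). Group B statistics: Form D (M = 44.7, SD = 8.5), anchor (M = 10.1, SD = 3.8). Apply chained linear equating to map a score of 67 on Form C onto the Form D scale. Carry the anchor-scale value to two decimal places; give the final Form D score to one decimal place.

Form C → anchor (Group A): v = (3.3/10.9)(67 − 51.2) + 9.2 = 13.98
anchor → Form D (Group B): y = (8.5/3.8)(13.98 − 10.1) + 44.7 = 53.4

53.4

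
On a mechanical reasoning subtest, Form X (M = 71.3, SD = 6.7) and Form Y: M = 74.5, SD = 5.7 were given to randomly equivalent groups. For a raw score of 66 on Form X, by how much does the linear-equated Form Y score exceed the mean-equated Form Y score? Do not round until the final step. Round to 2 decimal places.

Mean-equated: 66 + (74.5 − 71.3) = 69.20
Linear-equated: (5.7/6.7)(66 − 71.3) + 74.5 = 69.991
Difference = 69.991 − 69.20 = 0.79

0.79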